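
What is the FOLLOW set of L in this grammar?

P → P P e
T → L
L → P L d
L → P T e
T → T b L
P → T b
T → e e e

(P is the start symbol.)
{ 'b', 'd', 'e' }

To compute FOLLOW(L), find every occurrence of L on a right-hand side N → α L β: add FIRST(β) \ {ε}, and if β is empty or nullable also add FOLLOW(N). Iterate to a fixed point.

In T → L: L is at the end, add FOLLOW(T)
In L → P L d: L is followed by d, add FIRST(d) \ {ε} = { 'd' }
In T → T b L: L is at the end, add FOLLOW(T)

The FOLLOW sets referred to above (computed the same way, to a fixed point):
  FOLLOW(T) = { 'b', 'e' }

Taking the union: FOLLOW(L) = { 'b', 'd', 'e' }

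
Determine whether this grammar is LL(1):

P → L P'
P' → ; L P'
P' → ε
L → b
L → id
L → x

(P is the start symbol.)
Yes, the grammar is LL(1).

A grammar is LL(1) if for each non-terminal N with multiple productions, the predict sets of those productions are pairwise disjoint, where PREDICT(N → α) = (FIRST(α) \ {ε}) ∪ (FOLLOW(N) if α ⇒* ε).

Relevant sets:
  FOLLOW(P') = { $ }

For P':
  PREDICT(P' → ';' L P') = { ';' }
  PREDICT(P' → ε) = { $ }
For L:
  PREDICT(L → b) = { 'b' }
  PREDICT(L → id) = { 'id' }
  PREDICT(L → x) = { 'x' }
P has a single production, so nothing to check there.

All predict sets are disjoint. The grammar IS LL(1).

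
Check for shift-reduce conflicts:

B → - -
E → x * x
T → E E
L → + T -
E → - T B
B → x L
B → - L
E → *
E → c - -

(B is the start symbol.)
No shift-reduce conflicts

A shift-reduce conflict occurs when an LR(0) state has both:
  - a complete (reduce) item [A → α .] (dot at the end), and
  - a shift item [B → β . c γ] (dot before a terminal).

Augment with B' → B and build the canonical LR(0) collection (I0 = CLOSURE({[B' → . B]}), then GOTO on every symbol after a dot until no new states appear). It has 22 states:
  I0: { [B → . - -], [B → . - L], [B → . x L], [B' → . B] }  — shift
  I1: { [B → - . -], [B → - . L], [L → . + T -] }  — shift
  I2: { [B' → B .] }  — accept
  I3: { [B → x . L], [L → . + T -] }  — shift
  I4: { [E → . *], [E → . - T B], [E → . c - -], [E → . x * x], [L → + . T -], [T → . E E] }  — shift
  I5: { [B → x L .] }  — reduce
  I6: { [E → * .] }  — reduce
  I7: { [E → - . T B], [E → . *], [E → . - T B], [E → . c - -], [E → . x * x], [T → . E E] }  — shift
  I8: { [E → . *], [E → . - T B], [E → . c - -], [E → . x * x], [T → E . E] }  — shift
  I9: { [L → + T . -] }  — shift
  I10: { [E → c . - -] }  — shift
  I11: { [E → x . * x] }  — shift
  I12: { [E → x * . x] }  — shift
  I13: { [E → x * x .] }  — reduce
  I14: { [E → c - . -] }  — shift
  I15: { [E → c - - .] }  — reduce
  I16: { [L → + T - .] }  — reduce
  I17: { [T → E E .] }  — reduce
  I18: { [B → . - -], [B → . - L], [B → . x L], [E → - T . B] }  — shift
  I19: { [E → - T B .] }  — reduce
  I20: { [B → - - .] }  — reduce
  I21: { [B → - L .] }  — reduce

No state contains both a complete item and a shift item.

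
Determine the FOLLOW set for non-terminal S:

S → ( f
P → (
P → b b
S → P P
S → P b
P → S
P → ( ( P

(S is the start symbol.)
{ $, '(', 'b' }

To compute FOLLOW(S), find every occurrence of S on a right-hand side N → α S β: add FIRST(β) \ {ε}, and if β is empty or nullable also add FOLLOW(N). Iterate to a fixed point.

S is the start symbol, so $ ∈ FOLLOW(S).
In P → S: S is at the end, add FOLLOW(P)

The FOLLOW sets referred to above (computed the same way, to a fixed point):
  FOLLOW(P) = { $, '(', 'b' }

Taking the union: FOLLOW(S) = { $, '(', 'b' }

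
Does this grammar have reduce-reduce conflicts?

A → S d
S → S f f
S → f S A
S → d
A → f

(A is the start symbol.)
A reduce-reduce conflict occurs when an LR(0) state has two complete items [A → α .] and [B → β .] — both call for a reduction, and with no lookahead the parser cannot choose between them.

Augment with A' → A and build the canonical LR(0) collection (I0 = CLOSURE({[A' → . A]}), then GOTO on every symbol after a dot until no new states appear). It has 13 states:
  I0: { [A → . S d], [A → . f], [A' → . A], [S → . S f f], [S → . d], [S → . f S A] }  — shift
  I1: { [A' → A .] }  — accept
  I2: { [A → S . d], [S → S . f f] }  — shift
  I3: { [S → d .] }  — reduce
  I4: { [A → f .], [S → . S f f], [S → . d], [S → . f S A], [S → f . S A] }  — shift, reduce
  I5: { [A → . S d], [A → . f], [S → . S f f], [S → . d], [S → . f S A], [S → S . f f], [S → f S . A] }  — shift
  I6: { [S → . S f f], [S → . d], [S → . f S A], [S → f . S A] }  — shift
  I7: { [S → f S A .] }  — reduce
  I8: { [A → f .], [S → . S f f], [S → . d], [S → . f S A], [S → S f . f], [S → f . S A] }  — shift, reduce
  I9: { [S → . S f f], [S → . d], [S → . f S A], [S → S f f .], [S → f . S A] }  — shift, reduce
  I10: { [A → S d .] }  — reduce
  I11: { [S → S f . f] }  — shift
  I12: { [S → S f f .] }  — reduce

No state contains more than one complete item.

Answer: No reduce-reduce conflicts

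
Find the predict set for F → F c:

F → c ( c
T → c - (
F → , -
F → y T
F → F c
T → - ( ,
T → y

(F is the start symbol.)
PREDICT(F → F c) = (FIRST(RHS) \ {ε}) ∪ (FOLLOW(F) if ε ∈ FIRST(RHS), i.e. RHS ⇒* ε)
FIRST(F) = { ',', 'c', 'y' }
FIRST(F c) = { ',', 'c', 'y' }
ε ∉ FIRST(F c), so FOLLOW(F) is not added.
PREDICT(F → F c) = { ',', 'c', 'y' }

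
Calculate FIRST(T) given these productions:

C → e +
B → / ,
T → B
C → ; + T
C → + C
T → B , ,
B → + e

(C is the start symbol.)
{ '+', '/' }

To compute FIRST(T), examine every production with T on the left-hand side, reading each right-hand side left to right until a non-nullable symbol is reached.

FIRST sets of the other non-terminals involved (by the same procedure, iterated to a fixed point):
  FIRST(B) = { '+', '/' }

From T → B:
  - B is a non-terminal: add FIRST(B) \ {ε} = { '+', '/' }
    B is not nullable, so stop
From T → B , ,:
  - B is a non-terminal: add FIRST(B) \ {ε} = { '+', '/' }
    B is not nullable, so stop

Collecting: FIRST(T) = { '+', '/' }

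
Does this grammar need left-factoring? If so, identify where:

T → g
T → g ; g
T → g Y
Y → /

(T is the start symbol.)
Left-factoring is needed when two productions for the same non-terminal
share a common prefix on the right-hand side.

Productions for T:
  T → g
  T → g ; g
  T → g Y

Found common prefix 'g' in productions for T

Answer: Yes, T has productions with common prefix 'g'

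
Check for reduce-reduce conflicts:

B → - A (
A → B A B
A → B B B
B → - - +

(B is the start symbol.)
Augment with B' → B and build the canonical LR(0) collection (I0 = CLOSURE({[B' → . B]}), then GOTO on every symbol after a dot until no new states appear). It has 12 states:
  I0: { [B → . - - +], [B → . - A (], [B' → . B] }  — shift
  I1: { [A → . B A B], [A → . B B B], [B → - . - +], [B → - . A (], [B → . - - +], [B → . - A (] }  — shift
  I2: { [B' → B .] }  — accept
  I3: { [A → . B A B], [A → . B B B], [B → - - . +], [B → - . - +], [B → - . A (], [B → . - - +], [B → . - A (] }  — shift
  I4: { [B → - A . (] }  — shift
  I5: { [A → . B A B], [A → . B B B], [A → B . A B], [A → B . B B], [B → . - - +], [B → . - A (] }  — shift
  I6: { [A → B A . B], [B → . - - +], [B → . - A (] }  — shift
  I7: { [A → . B A B], [A → . B B B], [A → B . A B], [A → B . B B], [A → B B . B], [B → . - - +], [B → . - A (] }  — shift
  I8: { [A → . B A B], [A → . B B B], [A → B . A B], [A → B . B B], [A → B B . B], [A → B B B .], [B → . - - +], [B → . - A (] }  — shift, reduce
  I9: { [A → B A B .] }  — reduce
  I10: { [B → - A ( .] }  — reduce
  I11: { [B → - - + .] }  — reduce

No state contains more than one complete item.

Answer: No reduce-reduce conflicts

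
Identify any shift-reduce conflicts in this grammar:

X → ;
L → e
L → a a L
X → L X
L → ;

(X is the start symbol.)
A shift-reduce conflict occurs when an LR(0) state has both:
  - a complete (reduce) item [A → α .] (dot at the end), and
  - a shift item [B → β . c γ] (dot before a terminal).

Augment with X' → X and build the canonical LR(0) collection (I0 = CLOSURE({[X' → . X]}), then GOTO on every symbol after a dot until no new states appear). It has 10 states:
  I0: { [L → . ;], [L → . a a L], [L → . e], [X → . ;], [X → . L X], [X' → . X] }  — shift
  I1: { [L → ; .], [X → ; .] }  — 2 reduces
  I2: { [L → . ;], [L → . a a L], [L → . e], [X → . ;], [X → . L X], [X → L . X] }  — shift
  I3: { [X' → X .] }  — accept
  I4: { [L → a . a L] }  — shift
  I5: { [L → e .] }  — reduce
  I6: { [L → . ;], [L → . a a L], [L → . e], [L → a a . L] }  — shift
  I7: { [L → ; .] }  — reduce
  I8: { [L → a a L .] }  — reduce
  I9: { [X → L X .] }  — reduce

No state contains both a complete item and a shift item.

Answer: No shift-reduce conflicts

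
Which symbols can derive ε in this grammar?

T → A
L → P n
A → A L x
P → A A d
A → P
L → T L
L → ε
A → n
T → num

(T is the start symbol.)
ε-productions: L → ε
So L is immediately nullable.
No further non-terminal can be added: every production for the remaining non-terminals contains a terminal or a non-nullable non-terminal.
Nullable = { 'L' }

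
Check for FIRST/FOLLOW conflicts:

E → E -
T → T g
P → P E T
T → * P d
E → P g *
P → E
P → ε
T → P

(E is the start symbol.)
Yes. T → T g with FOLLOW(T) on { 'g' }; P → P E T with FOLLOW(P) on { 'g' }; P → E with FOLLOW(P) on { 'g' }

A FIRST/FOLLOW conflict occurs when a non-terminal N has a nullable alternative N → β (β ⇒* ε) and another alternative N → α with FIRST(α) ∩ FOLLOW(N) ≠ ∅: on such a lookahead the parser cannot decide between expanding α and letting N vanish via β.

Nullable non-terminals: P, T.
FIRST sets used below: FIRST(P) = { 'g', ε }, FIRST(E) = { 'g' }, FIRST(T) = { '*', 'g', ε }

P: nullable alternative(s) P → ε; FOLLOW(P) = { 'd', 'g' }
  P → P E T: FIRST \ {ε} = { 'g' } — overlaps FOLLOW(P) on { 'g' }: CONFLICT
  P → E: FIRST \ {ε} = { 'g' } — overlaps FOLLOW(P) on { 'g' }: CONFLICT
  P → ε: FIRST \ {ε} = { } — this is the only nullable alternative, skip

T: nullable alternative(s) T → P; FOLLOW(T) = { 'd', 'g' }
  T → T g: FIRST \ {ε} = { '*', 'g' } — overlaps FOLLOW(T) on { 'g' }: CONFLICT
  T → * P d: FIRST \ {ε} = { '*' } — disjoint from FOLLOW(T)
  T → P: FIRST \ {ε} = { 'g' } — this is the only nullable alternative, skip

E has no nullable alternative, so no FIRST/FOLLOW check is needed there.

So the grammar has 3 FIRST/FOLLOW conflicts (marked CONFLICT above).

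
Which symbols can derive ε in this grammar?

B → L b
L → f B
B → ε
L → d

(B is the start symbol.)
A non-terminal is nullable if it can derive ε (the empty string): either it has an ε-production, or it has a production whose right-hand side consists entirely of nullable non-terminals.

ε-productions: B → ε
So B is immediately nullable.
No further non-terminal can be added: every production for the remaining non-terminals contains a terminal or a non-nullable non-terminal.
Nullable = { 'B' }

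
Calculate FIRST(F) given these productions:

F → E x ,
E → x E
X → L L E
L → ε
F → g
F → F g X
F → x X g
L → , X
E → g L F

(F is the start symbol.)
{ 'g', 'x' }

To compute FIRST(F), examine every production with F on the left-hand side, reading each right-hand side left to right until a non-nullable symbol is reached.

FIRST sets of the other non-terminals involved (by the same procedure, iterated to a fixed point):
  FIRST(E) = { 'g', 'x' }

From F → E x ,:
  - E is a non-terminal: add FIRST(E) \ {ε} = { 'g', 'x' }
    E is not nullable, so stop
From F → g:
  - g is a terminal: add 'g' and stop
From F → F g X:
  - F is the symbol being defined: contributes nothing new
    F is not nullable, so stop
From F → x X g:
  - x is a terminal: add 'x' and stop

Collecting: FIRST(F) = { 'g', 'x' }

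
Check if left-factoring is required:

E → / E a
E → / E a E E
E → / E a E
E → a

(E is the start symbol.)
Yes, E has productions with common prefix '/ E a'

Left-factoring is needed when two productions for the same non-terminal
share a common prefix on the right-hand side.

Productions for E:
  E → / E a
  E → / E a E E
  E → / E a E
  E → a

Found common prefix '/ E a' in productions for E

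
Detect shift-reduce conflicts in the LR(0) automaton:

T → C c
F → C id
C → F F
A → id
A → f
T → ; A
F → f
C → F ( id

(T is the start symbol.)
Yes — I8: [C → F F .] vs [C → F . ( id]

Augment with T' → T and build the canonical LR(0) collection (I0 = CLOSURE({[T' → . T]}), then GOTO on every symbol after a dot until no new states appear). It has 15 states:
  I0: { [C → . F ( id], [C → . F F], [F → . C id], [F → . f], [T → . ; A], [T → . C c], [T' → . T] }  — shift
  I1: { [A → . f], [A → . id], [T → ; . A] }  — shift
  I2: { [F → C . id], [T → C . c] }  — shift
  I3: { [C → . F ( id], [C → . F F], [C → F . ( id], [C → F . F], [F → . C id], [F → . f] }  — shift
  I4: { [T' → T .] }  — accept
  I5: { [F → f .] }  — reduce
  I6: { [C → F ( . id] }  — shift
  I7: { [F → C . id] }  — shift
  I8: { [C → . F ( id], [C → . F F], [C → F . ( id], [C → F . F], [C → F F .], [F → . C id], [F → . f] }  — shift, reduce
  I9: { [F → C id .] }  — reduce
  I10: { [C → F ( id .] }  — reduce
  I11: { [T → C c .] }  — reduce
  I12: { [T → ; A .] }  — reduce
  I13: { [A → f .] }  — reduce
  I14: { [A → id .] }  — reduce

I8 contains reduce item [C → F F .] and shift items [C → F . ( id], [F → . f] — shift-reduce conflict.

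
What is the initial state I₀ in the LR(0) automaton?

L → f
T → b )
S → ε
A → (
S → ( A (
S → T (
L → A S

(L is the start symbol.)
First, augment the grammar with L' → L
I₀ = CLOSURE({ [L' → . L] }):
  [L' → . L] has the dot before L: add [L → . f], [L → . A S]
  [L → . A S] has the dot before A: add [A → . (]
No further items can be added.

I₀ = { [A → . (], [L → . A S], [L → . f], [L' → . L] }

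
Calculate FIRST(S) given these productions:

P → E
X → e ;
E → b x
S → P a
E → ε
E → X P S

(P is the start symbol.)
{ 'a', 'b', 'e' }

To compute FIRST(S), examine every production with S on the left-hand side, reading each right-hand side left to right until a non-nullable symbol is reached.

FIRST sets of the other non-terminals involved (by the same procedure, iterated to a fixed point):
  FIRST(P) = { 'b', 'e', ε }

From S → P a:
  - P is a non-terminal: add FIRST(P) \ {ε} = { 'b', 'e' }
    P is nullable, so continue to the next symbol
  - a is a terminal: add 'a' and stop

Collecting: FIRST(S) = { 'a', 'b', 'e' }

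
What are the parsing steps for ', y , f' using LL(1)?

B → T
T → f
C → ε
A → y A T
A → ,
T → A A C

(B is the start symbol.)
Stack is shown with the top on the left.

Stack      Input      Action
----------------------------
B $        , y , f $  output B → T
T $        , y , f $  output T → A A C
A A C $    , y , f $  output A → ,
, A C $    , y , f $  match ','
A C $      y , f $    output A → y A T
y A T C $  y , f $    match 'y'
A T C $    , f $      output A → ,
, T C $    , f $      match ','
T C $      f $        output T → f
f C $      f $        match 'f'
C $        $          output C → ε
$          $          accept

The string is accepted.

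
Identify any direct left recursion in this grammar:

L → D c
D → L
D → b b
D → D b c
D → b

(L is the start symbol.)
Yes, D is left-recursive

Direct left recursion occurs when N → N α for some non-terminal N (the right-hand side begins with the left-hand side itself).

L → D c: starts with D
D → L: starts with L
D → b b: starts with b
D → D b c: LEFT RECURSIVE (starts with D)
D → b: starts with b

The grammar has direct left recursion on: D.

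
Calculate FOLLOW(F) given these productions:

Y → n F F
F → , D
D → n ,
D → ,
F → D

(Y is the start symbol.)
In Y → n F F: F is followed by F, add FIRST(F) \ {ε} = { ',', 'n' }
In Y → n F F: F is at the end, add FOLLOW(Y)

The FOLLOW sets referred to above (computed the same way, to a fixed point):
  FOLLOW(Y) = { $ }

Taking the union: FOLLOW(F) = { $, ',', 'n' }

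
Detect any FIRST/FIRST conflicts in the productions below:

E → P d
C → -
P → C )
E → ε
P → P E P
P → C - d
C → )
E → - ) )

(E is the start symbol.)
Yes. E → P d / E → '-' ')' ')' on { '-' }; P → C ')' / P → P E P on { ')', '-' }; P → C ')' / P → C '-' d on { ')', '-' }; P → P E P / P → C '-' d on { ')', '-' }

FIRST sets of the non-terminals at (or reachable through a nullable prefix from) the front of some alternative:
  FIRST(P) = { ')', '-' }
  FIRST(C) = { ')', '-' }

Productions for E:
  E → P d: FIRST = { ')', '-' }
  E → ε: FIRST = { ε }
  E → - ) ): FIRST = { '-' }
Productions for C:
  C → -: FIRST = { '-' }
  C → ): FIRST = { ')' }
Productions for P:
  P → C ): FIRST = { ')', '-' }
  P → P E P: FIRST = { ')', '-' }
  P → C - d: FIRST = { ')', '-' }

Conflict for E: E → P d and E → - ) )
  Overlap: { '-' }
Conflict for P: P → C ) and P → P E P
  Overlap: { ')', '-' }
Conflict for P: P → C ) and P → C - d
  Overlap: { ')', '-' }
Conflict for P: P → P E P and P → C - d
  Overlap: { ')', '-' }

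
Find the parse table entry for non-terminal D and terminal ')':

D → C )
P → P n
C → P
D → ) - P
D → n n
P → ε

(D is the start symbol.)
D → C ), D → ) - P

To find M[D, ')'], we find productions for D where ')' is in the predict set (PREDICT(N → α) = (FIRST(α) \ {ε}) ∪ (FOLLOW(N) if α ⇒* ε)).

Relevant sets:
  FIRST(C) = { 'n', ε }

D → C ): PREDICT = { ')', 'n' }
  ')' is in predict set, so this production goes in M[D, ')']
D → ) - P: PREDICT = { ')' }
  ')' is in predict set, so this production goes in M[D, ')']
D → n n: PREDICT = { 'n' }

M[D, ')'] = D → C ), D → ) - P  (a multiply-defined cell — the grammar is not LL(1))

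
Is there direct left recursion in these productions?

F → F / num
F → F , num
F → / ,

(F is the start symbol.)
Yes, F is left-recursive

F → F / num: LEFT RECURSIVE (starts with F)
F → F , num: LEFT RECURSIVE (starts with F)
F → / ,: starts with '/'

The grammar has direct left recursion on: F.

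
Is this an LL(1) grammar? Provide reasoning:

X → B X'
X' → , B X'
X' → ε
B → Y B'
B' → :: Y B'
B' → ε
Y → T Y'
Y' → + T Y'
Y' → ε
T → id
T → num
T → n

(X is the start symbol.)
Yes, the grammar is LL(1).

A grammar is LL(1) if for each non-terminal N with multiple productions, the predict sets of those productions are pairwise disjoint, where PREDICT(N → α) = (FIRST(α) \ {ε}) ∪ (FOLLOW(N) if α ⇒* ε).

Relevant sets:
  FOLLOW(X') = { $ }
  FOLLOW(B') = { $, ',' }
  FOLLOW(Y') = { $, ',', '::' }

For X':
  PREDICT(X' → ',' B X') = { ',' }
  PREDICT(X' → ε) = { $ }
For B':
  PREDICT(B' → :: Y B') = { '::' }
  PREDICT(B' → ε) = { $, ',' }
For Y':
  PREDICT(Y' → '+' T Y') = { '+' }
  PREDICT(Y' → ε) = { $, ',', '::' }
For T:
  PREDICT(T → id) = { 'id' }
  PREDICT(T → num) = { 'num' }
  PREDICT(T → n) = { 'n' }
X, B, Y have a single production, so nothing to check there.

All predict sets are disjoint. The grammar IS LL(1).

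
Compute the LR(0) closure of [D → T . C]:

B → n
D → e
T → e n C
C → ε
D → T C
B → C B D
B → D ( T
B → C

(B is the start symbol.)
To compute CLOSURE, for each item [A → α.Bβ] where B is a non-terminal, add [B → .γ] for all productions B → γ; repeat for the newly added items until nothing changes.

Start with: [D → T . C]
  [D → T . C] has the dot before C: add [C → .]
No further items can be added.

CLOSURE = { [C → .], [D → T . C] }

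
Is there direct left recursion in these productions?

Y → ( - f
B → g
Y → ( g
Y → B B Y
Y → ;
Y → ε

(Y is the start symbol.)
Direct left recursion occurs when N → N α for some non-terminal N (the right-hand side begins with the left-hand side itself).

Y → ( - f: starts with '('
B → g: starts with g
Y → ( g: starts with '('
Y → B B Y: starts with B
Y → ;: starts with ';'
Y → ε: starts with ε

No direct left recursion found.

Answer: No direct left recursion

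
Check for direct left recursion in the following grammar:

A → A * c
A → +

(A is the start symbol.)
A → A * c: LEFT RECURSIVE (starts with A)
A → +: starts with '+'

The grammar has direct left recursion on: A.

Answer: Yes, A is left-recursive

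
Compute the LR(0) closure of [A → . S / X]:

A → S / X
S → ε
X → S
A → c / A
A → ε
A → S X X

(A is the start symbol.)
Start with: [A → . S / X]
  [A → . S / X] has the dot before S: add [S → .]
No further items can be added.

CLOSURE = { [A → . S / X], [S → .] }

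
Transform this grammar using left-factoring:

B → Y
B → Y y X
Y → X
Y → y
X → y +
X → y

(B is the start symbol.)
B → Y B'
B' → ε
B' → y X
Y → X
Y → y
X → y X'
X' → +
X' → ε

Left-factoring transforms A → αβ₁ | αβ₂ into A → αA' and A' → β₁ | β₂
(α is the longest common prefix among the alternatives). Repeat until
no nonterminal has two alternatives with a common prefix.

Round 1: B has alternatives sharing prefix 'Y'. Introduce B': B → Y B'
  Add: B' → ε
  Add: B' → y X

Round 2: X has alternatives sharing prefix 'y'. Introduce X': X → y X'
  Add: X' → +
  Add: X' → ε

No remaining common prefixes — done.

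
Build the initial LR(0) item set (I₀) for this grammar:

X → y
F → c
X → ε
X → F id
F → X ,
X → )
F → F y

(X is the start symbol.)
First, augment the grammar with X' → X
I₀ = CLOSURE({ [X' → . X] }):
  [X' → . X] has the dot before X: add [X → . y], [X → .], [X → . F id], [X → . )]
  [X → . F id] has the dot before F: add [F → . c], [F → . X ,], [F → . F y]
No further items can be added.

I₀ = { [F → . F y], [F → . X ,], [F → . c], [X → . )], [X → . F id], [X → . y], [X → .], [X' → . X] }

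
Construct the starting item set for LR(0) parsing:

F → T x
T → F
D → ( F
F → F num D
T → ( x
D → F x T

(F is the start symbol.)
{ [F → . F num D], [F → . T x], [F' → . F], [T → . ( x], [T → . F] }

First, augment the grammar with F' → F
I₀ = CLOSURE({ [F' → . F] }):
  [F' → . F] has the dot before F: add [F → . T x], [F → . F num D]
  [F → . T x] has the dot before T: add [T → . F], [T → . ( x]
No further items can be added.

I₀ = { [F → . F num D], [F → . T x], [F' → . F], [T → . ( x], [T → . F] }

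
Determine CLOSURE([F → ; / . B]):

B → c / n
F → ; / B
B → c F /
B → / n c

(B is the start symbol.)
To compute CLOSURE, for each item [A → α.Bβ] where B is a non-terminal, add [B → .γ] for all productions B → γ; repeat for the newly added items until nothing changes.

Start with: [F → ; / . B]
  [F → ; / . B] has the dot before B: add [B → . c / n], [B → . c F /], [B → . / n c]
No further items can be added.

CLOSURE = { [B → . / n c], [B → . c / n], [B → . c F /], [F → ; / . B] }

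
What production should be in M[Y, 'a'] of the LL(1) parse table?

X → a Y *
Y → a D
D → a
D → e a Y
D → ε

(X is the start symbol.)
To find M[Y, 'a'], we find productions for Y where 'a' is in the predict set (PREDICT(N → α) = (FIRST(α) \ {ε}) ∪ (FOLLOW(N) if α ⇒* ε)).

Y → a D: PREDICT = { 'a' }
  'a' is in predict set, so this production goes in M[Y, 'a']

M[Y, 'a'] = Y → a D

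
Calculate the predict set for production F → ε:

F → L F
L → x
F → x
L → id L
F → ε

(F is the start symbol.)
{ $ }

PREDICT(F → ε) = (FIRST(RHS) \ {ε}) ∪ (FOLLOW(F) if ε ∈ FIRST(RHS), i.e. RHS ⇒* ε)
The right-hand side is ε (FIRST(ε) = { ε }), so the predict set is FOLLOW(F) = { $ }
PREDICT(F → ε) = { $ }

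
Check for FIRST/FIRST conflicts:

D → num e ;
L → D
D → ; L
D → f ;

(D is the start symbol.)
No FIRST/FIRST conflicts.

A FIRST/FIRST conflict occurs when two productions N → α and N → β for the same non-terminal have FIRST(α) ∩ FIRST(β) ≠ ∅ (with ε ∈ FIRST of a nullable right-hand side, so two nullable alternatives also conflict).

Productions for D:
  D → num e ;: FIRST = { 'num' }
  D → ; L: FIRST = { ';' }
  D → f ;: FIRST = { 'f' }
L has only one production, so no FIRST/FIRST conflict is possible there.

All alternatives of each non-terminal have pairwise disjoint FIRST sets.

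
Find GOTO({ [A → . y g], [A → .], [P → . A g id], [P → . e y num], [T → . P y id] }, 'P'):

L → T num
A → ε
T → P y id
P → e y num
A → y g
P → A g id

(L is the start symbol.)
GOTO(I, 'P') = CLOSURE({ [A → αX.β] : [A → α.Xβ] ∈ I, X = 'P' })

Items with dot before 'P', with the dot advanced:
  [T → . P y id] → [T → P . y id]
Closure adds nothing (no advanced item has the dot before a non-terminal).

GOTO = { [T → P . y id] }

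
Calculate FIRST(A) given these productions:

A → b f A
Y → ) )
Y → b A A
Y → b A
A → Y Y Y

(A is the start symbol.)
To compute FIRST(A), examine every production with A on the left-hand side, reading each right-hand side left to right until a non-nullable symbol is reached.

FIRST sets of the other non-terminals involved (by the same procedure, iterated to a fixed point):
  FIRST(Y) = { ')', 'b' }

From A → b f A:
  - b is a terminal: add 'b' and stop
From A → Y Y Y:
  - Y is a non-terminal: add FIRST(Y) \ {ε} = { ')', 'b' }
    Y is not nullable, so stop

Collecting: FIRST(A) = { ')', 'b' }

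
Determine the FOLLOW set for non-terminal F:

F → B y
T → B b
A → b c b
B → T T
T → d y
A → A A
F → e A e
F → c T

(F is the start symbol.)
{ $ }

To compute FOLLOW(F), find every occurrence of F on a right-hand side N → α F β: add FIRST(β) \ {ε}, and if β is empty or nullable also add FOLLOW(N). Iterate to a fixed point.

F is the start symbol, so $ ∈ FOLLOW(F).
F does not occur on any right-hand side.

Taking the union: FOLLOW(F) = { $ }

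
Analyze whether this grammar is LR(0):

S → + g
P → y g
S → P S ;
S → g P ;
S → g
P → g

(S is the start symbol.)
No. Shift-reduce conflict between [P → g .] and [P → . g]

A grammar is LR(0) if no state in the canonical LR(0) collection has:
  - both a shift item (dot before a terminal) and a complete item (shift-reduce conflict), or
  - two or more complete items (reduce-reduce conflict; the accept item [S' → S .] counts as a complete item here).

Augment with S' → S and build the canonical LR(0) collection (I0 = CLOSURE({[S' → . S]}), then GOTO on every symbol after a dot until no new states appear). It has 13 states:
  I0: { [P → . g], [P → . y g], [S → . + g], [S → . P S ;], [S → . g P ;], [S → . g], [S' → . S] }  — shift
  I1: { [S → + . g] }  — shift
  I2: { [P → . g], [P → . y g], [S → . + g], [S → . P S ;], [S → . g P ;], [S → . g], [S → P . S ;] }  — shift
  I3: { [S' → S .] }  — accept
  I4: { [P → . g], [P → . y g], [P → g .], [S → g . P ;], [S → g .] }  — shift, 2 reduces
  I5: { [P → y . g] }  — shift
  I6: { [P → y g .] }  — reduce
  I7: { [S → g P . ;] }  — shift
  I8: { [P → g .] }  — reduce
  I9: { [S → g P ; .] }  — reduce
  I10: { [S → P S . ;] }  — shift
  I11: { [S → P S ; .] }  — reduce
  I12: { [S → + g .] }  — reduce

Conflict in state I4:
  Shift-reduce conflict between [P → g .] and [P → . g]
So the grammar is NOT LR(0).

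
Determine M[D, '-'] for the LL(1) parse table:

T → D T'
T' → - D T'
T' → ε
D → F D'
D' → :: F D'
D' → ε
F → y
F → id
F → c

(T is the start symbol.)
To find M[D, '-'], we find productions for D where '-' is in the predict set (PREDICT(N → α) = (FIRST(α) \ {ε}) ∪ (FOLLOW(N) if α ⇒* ε)).

Relevant sets:
  FIRST(F) = { 'c', 'id', 'y' }

D → F D': PREDICT = { 'c', 'id', 'y' }

M[D, '-'] is empty (no production applies)

Answer: Empty (error entry)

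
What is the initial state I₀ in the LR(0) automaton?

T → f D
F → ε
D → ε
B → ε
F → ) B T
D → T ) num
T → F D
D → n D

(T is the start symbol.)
{ [F → . ) B T], [F → .], [T → . F D], [T → . f D], [T' → . T] }

First, augment the grammar with T' → T
I₀ = CLOSURE({ [T' → . T] }):
  [T' → . T] has the dot before T: add [T → . f D], [T → . F D]
  [T → . F D] has the dot before F: add [F → .], [F → . ) B T]
No further items can be added.

I₀ = { [F → . ) B T], [F → .], [T → . F D], [T → . f D], [T' → . T] }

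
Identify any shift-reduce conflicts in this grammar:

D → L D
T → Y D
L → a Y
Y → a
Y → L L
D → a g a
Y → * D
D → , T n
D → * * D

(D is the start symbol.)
Yes — I9: [Y → a .] vs [L → . a Y]

A shift-reduce conflict occurs when an LR(0) state has both:
  - a complete (reduce) item [A → α .] (dot at the end), and
  - a shift item [B → β . c γ] (dot before a terminal).

Augment with D' → D and build the canonical LR(0) collection (I0 = CLOSURE({[D' → . D]}), then GOTO on every symbol after a dot until no new states appear). It has 22 states:
  I0: { [D → . * * D], [D → . , T n], [D → . L D], [D → . a g a], [D' → . D], [L → . a Y] }  — shift
  I1: { [D → * . * D] }  — shift
  I2: { [D → , . T n], [L → . a Y], [T → . Y D], [Y → . * D], [Y → . L L], [Y → . a] }  — shift
  I3: { [D' → D .] }  — accept
  I4: { [D → . * * D], [D → . , T n], [D → . L D], [D → . a g a], [D → L . D], [L → . a Y] }  — shift
  I5: { [D → a . g a], [L → . a Y], [L → a . Y], [Y → . * D], [Y → . L L], [Y → . a] }  — shift
  I6: { [D → . * * D], [D → . , T n], [D → . L D], [D → . a g a], [L → . a Y], [Y → * . D] }  — shift
  I7: { [L → . a Y], [Y → L . L] }  — shift
  I8: { [L → a Y .] }  — reduce
  I9: { [L → . a Y], [L → a . Y], [Y → . * D], [Y → . L L], [Y → . a], [Y → a .] }  — shift, reduce
  I10: { [D → a g . a] }  — shift
  I11: { [D → a g a .] }  — reduce
  I12: { [Y → L L .] }  — reduce
  I13: { [L → . a Y], [L → a . Y], [Y → . * D], [Y → . L L], [Y → . a] }  — shift
  I14: { [Y → * D .] }  — reduce
  I15: { [D → L D .] }  — reduce
  I16: { [D → , T . n] }  — shift
  I17: { [D → . * * D], [D → . , T n], [D → . L D], [D → . a g a], [L → . a Y], [T → Y . D] }  — shift
  I18: { [T → Y D .] }  — reduce
  I19: { [D → , T n .] }  — reduce
  I20: { [D → * * . D], [D → . * * D], [D → . , T n], [D → . L D], [D → . a g a], [L → . a Y] }  — shift
  I21: { [D → * * D .] }  — reduce

I9 contains reduce item [Y → a .] and shift items [L → . a Y], [Y → . * D], [Y → . a] — shift-reduce conflict.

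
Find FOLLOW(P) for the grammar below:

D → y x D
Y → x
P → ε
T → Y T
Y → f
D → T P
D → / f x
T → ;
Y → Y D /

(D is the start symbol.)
{ $, '/' }

In D → T P: P is at the end, add FOLLOW(D)

The FOLLOW sets referred to above (computed the same way, to a fixed point):
  FOLLOW(D) = { $, '/' }

Taking the union: FOLLOW(P) = { $, '/' }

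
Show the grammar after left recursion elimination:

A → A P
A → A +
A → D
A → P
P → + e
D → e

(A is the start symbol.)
A is directly left-recursive. The standard transformation for
  A → A α₁ | ... | A α_m | β₁ | ... | β_n
is
  A  → β₁ A' | ... | β_n A'
  A' → α₁ A' | ... | α_m A' | ε

A → D becomes A → D A'
A → P becomes A → P A'
A → A P becomes A' → P A'
A → A + becomes A' → + A'
Add A' → ε

Productions for other non-terminals are unchanged:
  P → + e
  D → e

Resulting grammar:
A → D A'
A → P A'
A' → P A'
A' → + A'
A' → ε
P → + e
D → e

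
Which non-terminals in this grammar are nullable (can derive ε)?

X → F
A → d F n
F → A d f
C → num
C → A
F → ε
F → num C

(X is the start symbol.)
ε-productions: F → ε
So F is immediately nullable.
X → F: every symbol on the right is nullable, so X is nullable too.
No further non-terminal can be added: every production for the remaining non-terminals contains a terminal or a non-nullable non-terminal.
Nullable = { 'F', 'X' }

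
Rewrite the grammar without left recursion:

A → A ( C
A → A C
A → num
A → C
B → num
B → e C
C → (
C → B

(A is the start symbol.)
A → num A'
A → C A'
A' → ( C A'
A' → C A'
A' → ε
B → num
B → e C
C → (
C → B

A is directly left-recursive. The standard transformation for
  A → A α₁ | ... | A α_m | β₁ | ... | β_n
is
  A  → β₁ A' | ... | β_n A'
  A' → α₁ A' | ... | α_m A' | ε

A → num becomes A → num A'
A → C becomes A → C A'
A → A ( C becomes A' → ( C A'
A → A C becomes A' → C A'
Add A' → ε

Productions for other non-terminals are unchanged:
  B → num
  B → e C
  C → (
  C → B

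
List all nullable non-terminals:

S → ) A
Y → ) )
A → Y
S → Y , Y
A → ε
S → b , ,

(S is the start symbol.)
A non-terminal is nullable if it can derive ε (the empty string): either it has an ε-production, or it has a production whose right-hand side consists entirely of nullable non-terminals.

ε-productions: A → ε
So A is immediately nullable.
No further non-terminal can be added: every production for the remaining non-terminals contains a terminal or a non-nullable non-terminal.
Nullable = { 'A' }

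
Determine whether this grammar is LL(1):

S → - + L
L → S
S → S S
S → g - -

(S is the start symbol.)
Relevant sets:
  FIRST(S) = { '-', 'g' }

For S:
  PREDICT(S → '-' '+' L) = { '-' }
  PREDICT(S → S S) = { '-', 'g' }
  PREDICT(S → g '-' '-') = { 'g' }
L has a single production, so nothing to check there.

Conflict found: Predict set conflict for S: { '-' }
The grammar is NOT LL(1).

Answer: No. Predict set conflict for S: { '-' }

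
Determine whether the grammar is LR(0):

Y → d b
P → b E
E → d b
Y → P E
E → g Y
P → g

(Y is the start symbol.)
Augment with Y' → Y and build the canonical LR(0) collection (I0 = CLOSURE({[Y' → . Y]}), then GOTO on every symbol after a dot until no new states appear). It has 13 states:
  I0: { [P → . b E], [P → . g], [Y → . P E], [Y → . d b], [Y' → . Y] }  — shift
  I1: { [E → . d b], [E → . g Y], [Y → P . E] }  — shift
  I2: { [Y' → Y .] }  — accept
  I3: { [E → . d b], [E → . g Y], [P → b . E] }  — shift
  I4: { [Y → d . b] }  — shift
  I5: { [P → g .] }  — reduce
  I6: { [Y → d b .] }  — reduce
  I7: { [P → b E .] }  — reduce
  I8: { [E → d . b] }  — shift
  I9: { [E → g . Y], [P → . b E], [P → . g], [Y → . P E], [Y → . d b] }  — shift
  I10: { [E → g Y .] }  — reduce
  I11: { [E → d b .] }  — reduce
  I12: { [Y → P E .] }  — reduce

Every state is either a pure shift/goto state or contains exactly one complete item and nothing to shift — no conflicts. The grammar is LR(0).

Answer: Yes, the grammar is LR(0)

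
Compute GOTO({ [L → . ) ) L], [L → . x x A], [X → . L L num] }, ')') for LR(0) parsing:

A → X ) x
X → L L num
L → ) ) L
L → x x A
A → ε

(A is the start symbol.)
GOTO(I, ')') = CLOSURE({ [A → αX.β] : [A → α.Xβ] ∈ I, X = ')' })

Items with dot before ')', with the dot advanced:
  [L → . ) ) L] → [L → ) . ) L]
Closure adds nothing (no advanced item has the dot before a non-terminal).

GOTO = { [L → ) . ) L] }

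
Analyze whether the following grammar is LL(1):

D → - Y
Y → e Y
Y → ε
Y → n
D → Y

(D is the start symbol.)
A grammar is LL(1) if for each non-terminal N with multiple productions, the predict sets of those productions are pairwise disjoint, where PREDICT(N → α) = (FIRST(α) \ {ε}) ∪ (FOLLOW(N) if α ⇒* ε).

Relevant sets:
  FIRST(Y) = { 'e', 'n', ε }
  FOLLOW(D) = { $ }
  FOLLOW(Y) = { $ }

For D:
  PREDICT(D → '-' Y) = { '-' }
  PREDICT(D → Y) = { $, 'e', 'n' }
For Y:
  PREDICT(Y → e Y) = { 'e' }
  PREDICT(Y → ε) = { $ }
  PREDICT(Y → n) = { 'n' }

All predict sets are disjoint. The grammar IS LL(1).

Answer: Yes, the grammar is LL(1).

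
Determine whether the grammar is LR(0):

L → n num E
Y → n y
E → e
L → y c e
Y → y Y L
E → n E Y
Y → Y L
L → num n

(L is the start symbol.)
No. Shift-reduce conflict between [E → n E Y .] and [L → . n num E]

A grammar is LR(0) if no state in the canonical LR(0) collection has:
  - both a shift item (dot before a terminal) and a complete item (shift-reduce conflict), or
  - two or more complete items (reduce-reduce conflict; the accept item [L' → L .] counts as a complete item here).

Augment with L' → L and build the canonical LR(0) collection (I0 = CLOSURE({[L' → . L]}), then GOTO on every symbol after a dot until no new states appear). It has 20 states:
  I0: { [L → . n num E], [L → . num n], [L → . y c e], [L' → . L] }  — shift
  I1: { [L' → L .] }  — accept
  I2: { [L → n . num E] }  — shift
  I3: { [L → num . n] }  — shift
  I4: { [L → y . c e] }  — shift
  I5: { [L → y c . e] }  — shift
  I6: { [L → y c e .] }  — reduce
  I7: { [L → num n .] }  — reduce
  I8: { [E → . e], [E → . n E Y], [L → n num . E] }  — shift
  I9: { [L → n num E .] }  — reduce
  I10: { [E → e .] }  — reduce
  I11: { [E → . e], [E → . n E Y], [E → n . E Y] }  — shift
  I12: { [E → n E . Y], [Y → . Y L], [Y → . n y], [Y → . y Y L] }  — shift
  I13: { [E → n E Y .], [L → . n num E], [L → . num n], [L → . y c e], [Y → Y . L] }  — shift, reduce
  I14: { [Y → n . y] }  — shift
  I15: { [Y → . Y L], [Y → . n y], [Y → . y Y L], [Y → y . Y L] }  — shift
  I16: { [L → . n num E], [L → . num n], [L → . y c e], [Y → Y . L], [Y → y Y . L] }  — shift
  I17: { [Y → Y L .], [Y → y Y L .] }  — 2 reduces
  I18: { [Y → n y .] }  — reduce
  I19: { [Y → Y L .] }  — reduce

Conflict in state I13:
  Shift-reduce conflict between [E → n E Y .] and [L → . n num E]
So the grammar is NOT LR(0).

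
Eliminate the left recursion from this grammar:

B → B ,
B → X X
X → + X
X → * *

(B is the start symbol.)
B → X X B'
B' → , B'
B' → ε
X → + X
X → * *

B is directly left-recursive. The standard transformation for
  A → A α₁ | ... | A α_m | β₁ | ... | β_n
is
  A  → β₁ A' | ... | β_n A'
  A' → α₁ A' | ... | α_m A' | ε

B → X X becomes B → X X B'
B → B , becomes B' → , B'
Add B' → ε

Productions for other non-terminals are unchanged:
  X → + X
  X → * *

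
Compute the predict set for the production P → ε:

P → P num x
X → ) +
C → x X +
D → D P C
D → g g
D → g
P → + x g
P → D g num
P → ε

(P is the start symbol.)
{ $, 'num', 'x' }

PREDICT(P → ε) = (FIRST(RHS) \ {ε}) ∪ (FOLLOW(P) if ε ∈ FIRST(RHS), i.e. RHS ⇒* ε)
The right-hand side is ε (FIRST(ε) = { ε }), so the predict set is FOLLOW(P) = { $, 'num', 'x' }
PREDICT(P → ε) = { $, 'num', 'x' }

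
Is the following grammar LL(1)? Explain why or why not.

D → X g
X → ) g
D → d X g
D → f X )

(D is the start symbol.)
A grammar is LL(1) if for each non-terminal N with multiple productions, the predict sets of those productions are pairwise disjoint, where PREDICT(N → α) = (FIRST(α) \ {ε}) ∪ (FOLLOW(N) if α ⇒* ε).

Relevant sets:
  FIRST(X) = { ')' }

For D:
  PREDICT(D → X g) = { ')' }
  PREDICT(D → d X g) = { 'd' }
  PREDICT(D → f X ')') = { 'f' }
X has a single production, so nothing to check there.

All predict sets are disjoint. The grammar IS LL(1).

Answer: Yes, the grammar is LL(1).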